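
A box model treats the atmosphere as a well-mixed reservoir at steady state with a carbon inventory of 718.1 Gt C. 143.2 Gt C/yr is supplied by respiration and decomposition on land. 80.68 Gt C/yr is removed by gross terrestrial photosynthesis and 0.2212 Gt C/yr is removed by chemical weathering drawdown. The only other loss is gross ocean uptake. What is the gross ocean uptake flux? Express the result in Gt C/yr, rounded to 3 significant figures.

At steady state ΣF_in = ΣF_out.
ΣF_in = 143.20 Gt C/yr.
Gross ocean uptake flux = ΣF_in − (80.68 + 0.2212) = 143.20 − 80.90 = 62.30 Gt C/yr.

62.3 Gt C/yr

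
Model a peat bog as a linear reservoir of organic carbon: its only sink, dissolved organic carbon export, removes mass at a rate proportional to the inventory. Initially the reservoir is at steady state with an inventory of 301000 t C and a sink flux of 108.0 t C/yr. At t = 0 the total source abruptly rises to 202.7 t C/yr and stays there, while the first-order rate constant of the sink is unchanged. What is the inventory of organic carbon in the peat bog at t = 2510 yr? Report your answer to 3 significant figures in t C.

τ = M₀/F₀ = 301000/108.0 = 2787 yr; rate constant k = 1/τ.
New steady state M_∞ = F₁/k = F₁·τ = 202.7 × 2787 = 564930 t C.
M(t) = M_∞ + (M₀ − M_∞)·e^(−t/τ); t/τ = 2510/2787 = 0.9006, so e^(−t/τ) = 0.4063.
M(t) = 564930 − 263900 × 0.4063 = 457690 t C.

458000 t C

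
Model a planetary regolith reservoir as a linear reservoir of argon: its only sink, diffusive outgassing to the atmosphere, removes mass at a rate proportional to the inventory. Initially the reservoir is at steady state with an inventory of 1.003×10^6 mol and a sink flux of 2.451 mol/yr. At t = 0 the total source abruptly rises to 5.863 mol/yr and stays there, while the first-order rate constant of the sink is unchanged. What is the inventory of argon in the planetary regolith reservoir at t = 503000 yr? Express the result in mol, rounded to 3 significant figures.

τ = M₀/F₀ = 1.003×10^6/2.451 = 409200 yr; rate constant k = 1/τ.
New steady state M_∞ = F₁/k = F₁·τ = 5.863 × 409200 = 2.3993×10^6 mol.
M(t) = M_∞ + (M₀ − M_∞)·e^(−t/τ); t/τ = 503000/409200 = 1.229, so e^(−t/τ) = 0.2925.
M(t) = 2.3993×10^6 − 1.396×10^6 × 0.2925 = 1.9908×10^6 mol.

1.99×10^6 mol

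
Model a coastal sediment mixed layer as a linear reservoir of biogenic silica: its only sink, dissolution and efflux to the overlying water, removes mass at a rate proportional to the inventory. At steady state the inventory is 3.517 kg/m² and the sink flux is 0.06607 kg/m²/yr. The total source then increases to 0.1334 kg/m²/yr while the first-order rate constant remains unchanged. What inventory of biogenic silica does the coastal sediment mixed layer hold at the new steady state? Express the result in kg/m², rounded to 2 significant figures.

7.1 kg/m²

Rate constant k = F/M = 0.06607 / 3.517 = 0.01879 yr⁻¹.
At the new steady state, source = k·M_new ⇒ M_new = 0.1334 / 0.01879 = 7.101 kg/m².
(Equivalently M_new = M × F_new/F_old = 3.517 × 0.1334/0.06607.)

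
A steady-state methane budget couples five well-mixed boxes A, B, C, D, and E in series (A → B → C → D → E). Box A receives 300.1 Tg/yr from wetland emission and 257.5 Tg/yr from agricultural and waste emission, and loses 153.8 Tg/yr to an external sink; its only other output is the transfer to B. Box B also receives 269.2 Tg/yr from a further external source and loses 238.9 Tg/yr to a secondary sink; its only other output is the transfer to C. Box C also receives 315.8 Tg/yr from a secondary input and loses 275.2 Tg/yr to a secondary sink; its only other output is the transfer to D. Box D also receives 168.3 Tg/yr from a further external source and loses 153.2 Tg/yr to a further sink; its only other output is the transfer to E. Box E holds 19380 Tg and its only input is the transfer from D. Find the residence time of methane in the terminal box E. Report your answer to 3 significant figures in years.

Box A: F(A→B) = (300.1 + 257.5) − 153.8 = 403.80 Tg/yr.
Box B: F(B→C) = (403.80 + 269.2) − 238.9 = 434.10 Tg/yr.
Box C: F(C→D) = (434.10 + 315.8) − 275.2 = 474.70 Tg/yr.
Box D: F(D→E) = (474.70 + 168.3) − 153.2 = 489.80 Tg/yr.
Box E throughput = its input = 489.80 Tg/yr; τ = 19380 / 489.80 = 39.57 yr.

39.6 yr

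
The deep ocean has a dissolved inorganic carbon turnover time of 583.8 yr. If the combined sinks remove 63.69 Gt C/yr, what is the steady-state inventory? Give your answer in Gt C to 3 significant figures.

37200 Gt C

τ = M/F ⇒ M = τ × F = 583.8 × 63.69 = 37180 Gt C.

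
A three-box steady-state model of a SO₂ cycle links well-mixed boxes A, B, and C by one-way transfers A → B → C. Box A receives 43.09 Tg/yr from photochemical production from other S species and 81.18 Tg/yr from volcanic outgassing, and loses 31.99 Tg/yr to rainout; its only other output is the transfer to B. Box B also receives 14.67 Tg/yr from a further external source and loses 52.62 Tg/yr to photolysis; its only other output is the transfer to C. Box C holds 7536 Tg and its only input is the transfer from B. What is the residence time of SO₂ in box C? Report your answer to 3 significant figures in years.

Box A: F(A→B) = (43.09 + 81.18) − 31.99 = 92.280 Tg/yr.
Box B: F(B→C) = (92.280 + 14.67) − 52.62 = 54.330 Tg/yr.
Box C throughput = its input = 54.330 Tg/yr; τ = 7536 / 54.330 = 138.7 yr.

139 yr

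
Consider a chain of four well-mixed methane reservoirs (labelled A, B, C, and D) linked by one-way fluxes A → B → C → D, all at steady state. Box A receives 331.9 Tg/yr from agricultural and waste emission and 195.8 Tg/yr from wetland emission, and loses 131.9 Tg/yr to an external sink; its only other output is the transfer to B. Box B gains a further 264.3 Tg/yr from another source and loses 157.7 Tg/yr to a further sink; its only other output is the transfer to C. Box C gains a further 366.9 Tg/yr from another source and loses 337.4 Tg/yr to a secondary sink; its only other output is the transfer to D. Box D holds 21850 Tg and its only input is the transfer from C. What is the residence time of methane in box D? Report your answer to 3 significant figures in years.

Box A: F(A→B) = (331.9 + 195.8) − 131.9 = 395.80 Tg/yr.
Box B: F(B→C) = (395.80 + 264.3) − 157.7 = 502.40 Tg/yr.
Box C: F(C→D) = (502.40 + 366.9) − 337.4 = 531.90 Tg/yr.
Box D throughput = its input = 531.90 Tg/yr; τ = 21850 / 531.90 = 41.08 yr.

41.1 yr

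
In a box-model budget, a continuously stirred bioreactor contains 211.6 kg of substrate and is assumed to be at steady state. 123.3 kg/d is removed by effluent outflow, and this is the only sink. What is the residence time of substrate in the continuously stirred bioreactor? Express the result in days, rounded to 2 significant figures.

1.7 d

τ = M / F = 211.6 / 123.3 = 1.716 d.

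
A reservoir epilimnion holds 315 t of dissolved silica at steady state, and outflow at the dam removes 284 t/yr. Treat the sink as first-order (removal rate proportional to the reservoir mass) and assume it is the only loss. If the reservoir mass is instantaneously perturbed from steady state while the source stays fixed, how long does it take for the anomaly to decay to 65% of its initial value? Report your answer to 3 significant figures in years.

For a linear reservoir the anomaly decays as exp(−t/τ) with τ = M/F = 315/284 = 1.109 yr.
exp(−t/τ) = 0.65 ⇒ t = −τ ln(0.65) = 1.109 × 0.4308 = 0.4778 yr.

0.478 yr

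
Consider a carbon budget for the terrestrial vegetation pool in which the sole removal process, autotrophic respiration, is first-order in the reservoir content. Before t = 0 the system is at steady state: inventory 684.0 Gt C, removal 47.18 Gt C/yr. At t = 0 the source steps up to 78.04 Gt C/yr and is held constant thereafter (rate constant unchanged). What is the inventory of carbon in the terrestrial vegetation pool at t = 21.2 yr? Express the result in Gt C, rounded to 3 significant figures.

τ = M₀/F₀ = 684.0/47.18 = 14.50 yr; rate constant k = 1/τ.
New steady state M_∞ = F₁/k = F₁·τ = 78.04 × 14.50 = 1131.4 Gt C.
M(t) = M_∞ + (M₀ − M_∞)·e^(−t/τ); t/τ = 21.2/14.50 = 1.462, so e^(−t/τ) = 0.2317.
M(t) = 1131.4 − 447.4 × 0.2317 = 1027.7 Gt C.

1030 Gt C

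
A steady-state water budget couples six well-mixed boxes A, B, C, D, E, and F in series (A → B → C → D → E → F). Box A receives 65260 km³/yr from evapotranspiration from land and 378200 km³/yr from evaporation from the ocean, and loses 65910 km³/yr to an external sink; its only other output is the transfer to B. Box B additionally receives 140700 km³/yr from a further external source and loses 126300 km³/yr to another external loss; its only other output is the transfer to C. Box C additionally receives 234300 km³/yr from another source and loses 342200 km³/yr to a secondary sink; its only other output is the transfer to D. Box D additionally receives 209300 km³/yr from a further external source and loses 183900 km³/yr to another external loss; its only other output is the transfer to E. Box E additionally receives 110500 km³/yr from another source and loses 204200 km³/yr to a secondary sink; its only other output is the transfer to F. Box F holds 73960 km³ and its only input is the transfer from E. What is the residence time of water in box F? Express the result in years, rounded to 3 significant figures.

Box A: F(A→B) = (65260 + 378200) − 65910 = 377550 km³/yr.
Box B: F(B→C) = (377550 + 140700) − 126300 = 391950 km³/yr.
Box C: F(C→D) = (391950 + 234300) − 342200 = 284050 km³/yr.
Box D: F(D→E) = (284050 + 209300) − 183900 = 309450 km³/yr.
Box E: F(E→F) = (309450 + 110500) − 204200 = 215750 km³/yr.
Box F throughput = its input = 215750 km³/yr; τ = 73960 / 215750 = 0.3428 yr.

0.343 yr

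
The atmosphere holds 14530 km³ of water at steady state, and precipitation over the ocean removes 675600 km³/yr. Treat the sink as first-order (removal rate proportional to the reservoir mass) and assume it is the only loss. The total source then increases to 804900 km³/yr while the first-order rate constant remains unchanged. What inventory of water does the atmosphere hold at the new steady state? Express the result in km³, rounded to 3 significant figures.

17300 km³

Rate constant k = F/M = 675600 / 14530 = 46.50 yr⁻¹.
At the new steady state, source = k·M_new ⇒ M_new = 804900 / 46.50 = 17310 km³.
(Equivalently M_new = M × F_new/F_old = 14530 × 804900/675600.)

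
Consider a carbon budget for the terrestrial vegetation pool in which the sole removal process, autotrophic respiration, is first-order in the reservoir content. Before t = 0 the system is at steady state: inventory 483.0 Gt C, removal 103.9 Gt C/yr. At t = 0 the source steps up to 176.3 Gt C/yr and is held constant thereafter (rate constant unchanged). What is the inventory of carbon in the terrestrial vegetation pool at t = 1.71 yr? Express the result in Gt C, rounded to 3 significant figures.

587 Gt C

The sink rate constant is k = F₀/M₀ = 103.9/483.0 = 0.2151 yr⁻¹.
Solving dM/dt = F₁ − kM with M(0) = M₀ gives M(t) = F₁/k + (M₀ − F₁/k)·e^(−kt).
F₁/k = 176.3/0.2151 = 819.57 Gt C; kt = 0.2151 × 1.71 = 0.3678, e^(−kt) = 0.6922.
M(1.71) = 819.57 + (483.0 − 819.57) × 0.6922 = 819.57 − 233.0 = 586.59 Gt C.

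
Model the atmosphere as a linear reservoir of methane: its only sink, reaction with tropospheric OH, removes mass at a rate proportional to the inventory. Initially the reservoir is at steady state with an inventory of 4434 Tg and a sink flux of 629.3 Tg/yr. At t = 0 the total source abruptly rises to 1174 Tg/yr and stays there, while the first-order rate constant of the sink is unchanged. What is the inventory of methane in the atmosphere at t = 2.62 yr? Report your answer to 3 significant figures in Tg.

τ = M₀/F₀ = 4434/629.3 = 7.046 yr; rate constant k = 1/τ.
New steady state M_∞ = F₁/k = F₁·τ = 1174 × 7.046 = 8271.9 Tg.
M(t) = M_∞ + (M₀ − M_∞)·e^(−t/τ); t/τ = 2.62/7.046 = 0.3718, so e^(−t/τ) = 0.6895.
M(t) = 8271.9 − 3838 × 0.6895 = 5625.8 Tg.

5630 Tg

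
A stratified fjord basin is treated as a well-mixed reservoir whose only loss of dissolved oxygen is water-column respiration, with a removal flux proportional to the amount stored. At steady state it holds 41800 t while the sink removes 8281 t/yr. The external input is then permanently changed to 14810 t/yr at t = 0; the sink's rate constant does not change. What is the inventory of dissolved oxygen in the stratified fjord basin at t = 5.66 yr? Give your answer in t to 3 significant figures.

τ = M₀/F₀ = 41800/8281 = 5.048 yr; rate constant k = 1/τ.
New steady state M_∞ = F₁/k = F₁·τ = 14810 × 5.048 = 74756 t.
M(t) = M_∞ + (M₀ − M_∞)·e^(−t/τ); t/τ = 5.66/5.048 = 1.121, so e^(−t/τ) = 0.3259.
M(t) = 74756 − 32960 × 0.3259 = 64017 t.

64000 t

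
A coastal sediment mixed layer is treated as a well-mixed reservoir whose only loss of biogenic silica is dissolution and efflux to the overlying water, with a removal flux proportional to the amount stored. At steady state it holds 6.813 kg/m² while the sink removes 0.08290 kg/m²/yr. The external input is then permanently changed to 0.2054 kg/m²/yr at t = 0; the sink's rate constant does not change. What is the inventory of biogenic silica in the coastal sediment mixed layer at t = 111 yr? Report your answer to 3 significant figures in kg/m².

14.3 kg/m²

τ = M₀/F₀ = 6.813/0.08290 = 82.18 yr; rate constant k = 1/τ.
New steady state M_∞ = F₁/k = F₁·τ = 0.2054 × 82.18 = 16.880 kg/m².
M(t) = M_∞ + (M₀ − M_∞)·e^(−t/τ); t/τ = 111/82.18 = 1.351, so e^(−t/τ) = 0.2591.
M(t) = 16.880 − 10.07 × 0.2591 = 14.272 kg/m².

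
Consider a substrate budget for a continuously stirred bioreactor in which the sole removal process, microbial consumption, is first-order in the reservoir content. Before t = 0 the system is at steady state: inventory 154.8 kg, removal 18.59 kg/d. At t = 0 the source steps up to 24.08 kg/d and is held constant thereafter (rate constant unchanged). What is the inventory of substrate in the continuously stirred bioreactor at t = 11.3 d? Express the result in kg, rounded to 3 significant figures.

189 kg

Residence time τ = M₀/F₀ = 8.327 d. The eventual steady state is M_∞ = M₀·(F₁/F₀) = 154.8 × 24.08/18.59 = 200.52 kg.
The anomaly ΔM(t) = M(t) − M_∞ decays as ΔM₀·e^(−t/τ) with ΔM₀ = 154.8 − 200.52 = −45.72 kg.
At t = 11.3 d, e^(−t/τ) = e^(−1.357) = 0.2574, so ΔM = −11.77 kg and M = 200.52 − 11.77 = 188.75 kg.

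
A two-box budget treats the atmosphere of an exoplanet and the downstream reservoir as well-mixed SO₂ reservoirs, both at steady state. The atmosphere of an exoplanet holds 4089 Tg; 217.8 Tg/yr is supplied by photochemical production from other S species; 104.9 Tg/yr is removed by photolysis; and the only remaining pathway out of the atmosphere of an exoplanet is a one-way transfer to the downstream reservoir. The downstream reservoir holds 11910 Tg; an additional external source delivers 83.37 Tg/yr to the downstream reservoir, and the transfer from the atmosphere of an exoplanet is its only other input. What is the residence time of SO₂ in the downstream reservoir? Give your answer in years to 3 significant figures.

Balance the atmosphere of an exoplanet: ΣF_in = 217.80 Tg/yr.
Transfer to the downstream reservoir = ΣF_in − (104.9) = 112.90 Tg/yr.
Total input to the downstream reservoir = 112.90 + 83.37 = 196.27 Tg/yr; at steady state this equals its total output.
τ = M / F = 11910 / 196.27 = 60.68 yr.

60.7 yr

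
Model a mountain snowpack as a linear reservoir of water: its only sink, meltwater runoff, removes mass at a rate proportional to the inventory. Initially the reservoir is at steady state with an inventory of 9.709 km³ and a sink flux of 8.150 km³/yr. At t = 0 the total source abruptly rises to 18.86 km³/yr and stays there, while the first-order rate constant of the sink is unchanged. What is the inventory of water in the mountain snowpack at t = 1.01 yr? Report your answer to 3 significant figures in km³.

Residence time τ = M₀/F₀ = 1.191 yr. The eventual steady state is M_∞ = M₀·(F₁/F₀) = 9.709 × 18.86/8.150 = 22.468 km³.
The anomaly ΔM(t) = M(t) − M_∞ decays as ΔM₀·e^(−t/τ) with ΔM₀ = 9.709 − 22.468 = −12.76 km³.
At t = 1.01 yr, e^(−t/τ) = e^(−0.8478) = 0.4283, so ΔM = −5.465 km³ and M = 22.468 − 5.465 = 17.003 km³.

17.0 km³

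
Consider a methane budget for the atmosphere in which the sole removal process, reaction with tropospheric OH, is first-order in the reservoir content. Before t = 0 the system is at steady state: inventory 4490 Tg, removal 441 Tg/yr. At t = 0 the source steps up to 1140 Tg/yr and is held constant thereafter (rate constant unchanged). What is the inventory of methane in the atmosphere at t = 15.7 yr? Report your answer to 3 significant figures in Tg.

10100 Tg

Residence time τ = M₀/F₀ = 10.18 yr. The eventual steady state is M_∞ = M₀·(F₁/F₀) = 4490 × 1140/441 = 11607 Tg.
The anomaly ΔM(t) = M(t) − M_∞ decays as ΔM₀·e^(−t/τ) with ΔM₀ = 4490 − 11607 = −7117 Tg.
At t = 15.7 yr, e^(−t/τ) = e^(−1.542) = 0.2139, so ΔM = −1523 Tg and M = 11607 − 1523 = 10084 Tg.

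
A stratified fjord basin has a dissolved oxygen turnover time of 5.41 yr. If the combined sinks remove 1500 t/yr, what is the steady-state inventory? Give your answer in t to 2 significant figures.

8100 t

τ = M/F ⇒ M = τ × F = 5.41 × 1500 = 8115 t.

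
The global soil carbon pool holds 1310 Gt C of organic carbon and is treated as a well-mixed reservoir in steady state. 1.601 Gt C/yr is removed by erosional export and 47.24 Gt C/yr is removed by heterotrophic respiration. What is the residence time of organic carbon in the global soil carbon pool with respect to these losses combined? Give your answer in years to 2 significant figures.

Total removal = 1.601 + 47.24 = 48.841 Gt C/yr.
τ = M / ΣF_out = 1310 / 48.841 = 26.82 yr.

27 yr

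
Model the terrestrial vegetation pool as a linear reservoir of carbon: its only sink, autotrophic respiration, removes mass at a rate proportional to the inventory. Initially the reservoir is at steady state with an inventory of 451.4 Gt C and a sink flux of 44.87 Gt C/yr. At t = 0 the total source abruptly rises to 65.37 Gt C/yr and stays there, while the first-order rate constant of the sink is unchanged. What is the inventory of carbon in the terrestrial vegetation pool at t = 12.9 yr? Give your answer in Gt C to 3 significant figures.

600 Gt C

τ = M₀/F₀ = 451.4/44.87 = 10.06 yr; rate constant k = 1/τ.
New steady state M_∞ = F₁/k = F₁·τ = 65.37 × 10.06 = 657.63 Gt C.
M(t) = M_∞ + (M₀ − M_∞)·e^(−t/τ); t/τ = 12.9/10.06 = 1.282, so e^(−t/τ) = 0.2774.
M(t) = 657.63 − 206.2 × 0.2774 = 600.42 Gt C.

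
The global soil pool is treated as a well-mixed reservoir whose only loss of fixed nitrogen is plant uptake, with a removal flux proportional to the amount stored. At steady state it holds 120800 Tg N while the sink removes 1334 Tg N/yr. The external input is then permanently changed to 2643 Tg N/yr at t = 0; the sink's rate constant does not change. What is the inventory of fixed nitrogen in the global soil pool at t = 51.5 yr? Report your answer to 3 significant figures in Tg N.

The sink rate constant is k = F₀/M₀ = 1334/120800 = 0.01104 yr⁻¹.
Solving dM/dt = F₁ − kM with M(0) = M₀ gives M(t) = F₁/k + (M₀ − F₁/k)·e^(−kt).
F₁/k = 2643/0.01104 = 239340 Tg N; kt = 0.01104 × 51.5 = 0.5687, e^(−kt) = 0.5663.
M(51.5) = 239340 + (120800 − 239340) × 0.5663 = 239340 − 67120 = 172210 Tg N.

172000 Tg N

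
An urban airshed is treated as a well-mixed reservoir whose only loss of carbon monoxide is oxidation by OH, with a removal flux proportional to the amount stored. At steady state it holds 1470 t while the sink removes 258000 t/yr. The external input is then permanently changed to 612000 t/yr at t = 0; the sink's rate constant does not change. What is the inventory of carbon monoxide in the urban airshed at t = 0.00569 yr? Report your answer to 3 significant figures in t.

2740 t

Residence time τ = M₀/F₀ = 0.005698 yr. The eventual steady state is M_∞ = M₀·(F₁/F₀) = 1470 × 612000/258000 = 3487.0 t.
The anomaly ΔM(t) = M(t) − M_∞ decays as ΔM₀·e^(−t/τ) with ΔM₀ = 1470 − 3487.0 = −2017 t.
At t = 0.00569 yr, e^(−t/τ) = e^(−0.9987) = 0.3684, so ΔM = −743.0 t and M = 3487.0 − 743.0 = 2744.0 t.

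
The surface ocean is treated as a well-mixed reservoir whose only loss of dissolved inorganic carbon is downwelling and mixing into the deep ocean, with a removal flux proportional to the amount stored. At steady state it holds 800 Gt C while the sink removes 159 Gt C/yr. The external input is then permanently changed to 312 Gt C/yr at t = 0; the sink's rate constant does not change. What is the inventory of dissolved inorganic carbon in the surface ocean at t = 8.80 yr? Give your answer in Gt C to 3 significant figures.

τ = M₀/F₀ = 800/159 = 5.031 yr; rate constant k = 1/τ.
New steady state M_∞ = F₁/k = F₁·τ = 312 × 5.031 = 1569.8 Gt C.
M(t) = M_∞ + (M₀ − M_∞)·e^(−t/τ); t/τ = 8.80/5.031 = 1.749, so e^(−t/τ) = 0.1739.
M(t) = 1569.8 − 769.8 × 0.1739 = 1435.9 Gt C.

1440 Gt C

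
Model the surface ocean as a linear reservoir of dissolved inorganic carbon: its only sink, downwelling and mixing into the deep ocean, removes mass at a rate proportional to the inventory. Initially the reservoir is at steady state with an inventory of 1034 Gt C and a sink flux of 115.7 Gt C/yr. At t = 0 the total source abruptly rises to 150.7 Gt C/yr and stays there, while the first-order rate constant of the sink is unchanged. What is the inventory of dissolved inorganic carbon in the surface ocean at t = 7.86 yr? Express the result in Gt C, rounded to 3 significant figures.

τ = M₀/F₀ = 1034/115.7 = 8.937 yr; rate constant k = 1/τ.
New steady state M_∞ = F₁/k = F₁·τ = 150.7 × 8.937 = 1346.8 Gt C.
M(t) = M_∞ + (M₀ − M_∞)·e^(−t/τ); t/τ = 7.86/8.937 = 0.8795, so e^(−t/τ) = 0.4150.
M(t) = 1346.8 − 312.8 × 0.4150 = 1217.0 Gt C.

1220 Gt C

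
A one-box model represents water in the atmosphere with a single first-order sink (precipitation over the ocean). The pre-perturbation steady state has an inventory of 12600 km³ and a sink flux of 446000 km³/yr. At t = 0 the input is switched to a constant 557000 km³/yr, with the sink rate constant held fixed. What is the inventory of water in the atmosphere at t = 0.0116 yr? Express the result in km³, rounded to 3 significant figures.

Residence time τ = M₀/F₀ = 0.02825 yr. The eventual steady state is M_∞ = M₀·(F₁/F₀) = 12600 × 557000/446000 = 15736 km³.
The anomaly ΔM(t) = M(t) − M_∞ decays as ΔM₀·e^(−t/τ) with ΔM₀ = 12600 − 15736 = −3136 km³.
At t = 0.0116 yr, e^(−t/τ) = e^(−0.4106) = 0.6633, so ΔM = −2080 km³ and M = 15736 − 2080 = 13656 km³.

13700 km³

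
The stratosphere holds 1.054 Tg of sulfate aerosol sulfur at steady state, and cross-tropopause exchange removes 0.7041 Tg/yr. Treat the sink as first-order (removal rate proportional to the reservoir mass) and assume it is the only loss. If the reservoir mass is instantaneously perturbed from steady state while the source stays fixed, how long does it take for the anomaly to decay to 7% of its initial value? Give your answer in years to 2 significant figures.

For a linear reservoir the anomaly decays as exp(−t/τ) with τ = M/F = 1.054/0.7041 = 1.497 yr.
exp(−t/τ) = 0.07 ⇒ t = −τ ln(0.07) = 1.497 × 2.659 = 3.981 yr.

4.0 yr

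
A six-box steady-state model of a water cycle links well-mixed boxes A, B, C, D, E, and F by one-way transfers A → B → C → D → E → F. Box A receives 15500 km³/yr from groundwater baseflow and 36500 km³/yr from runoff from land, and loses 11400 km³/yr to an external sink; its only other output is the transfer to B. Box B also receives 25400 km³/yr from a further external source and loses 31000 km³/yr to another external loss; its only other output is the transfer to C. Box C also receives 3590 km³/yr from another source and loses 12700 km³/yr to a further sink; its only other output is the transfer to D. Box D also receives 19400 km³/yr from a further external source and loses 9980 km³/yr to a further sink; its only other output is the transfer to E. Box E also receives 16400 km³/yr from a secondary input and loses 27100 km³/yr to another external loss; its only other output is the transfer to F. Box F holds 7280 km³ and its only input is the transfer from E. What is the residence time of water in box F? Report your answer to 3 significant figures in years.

0.296 yr

Box A: F(A→B) = (15500 + 36500) − 11400 = 40600 km³/yr.
Box B: F(B→C) = (40600 + 25400) − 31000 = 35000 km³/yr.
Box C: F(C→D) = (35000 + 3590) − 12700 = 25890 km³/yr.
Box D: F(D→E) = (25890 + 19400) − 9980 = 35310 km³/yr.
Box E: F(E→F) = (35310 + 16400) − 27100 = 24610 km³/yr.
Box F throughput = its input = 24610 km³/yr; τ = 7280 / 24610 = 0.2958 yr.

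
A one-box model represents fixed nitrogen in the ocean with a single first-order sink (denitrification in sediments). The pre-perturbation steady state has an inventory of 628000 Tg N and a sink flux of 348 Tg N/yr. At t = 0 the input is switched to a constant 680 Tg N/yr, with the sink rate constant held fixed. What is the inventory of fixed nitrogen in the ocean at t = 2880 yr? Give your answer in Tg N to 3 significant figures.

1.11×10^6 Tg N

Residence time τ = M₀/F₀ = 1805 yr. The eventual steady state is M_∞ = M₀·(F₁/F₀) = 628000 × 680/348 = 1.2271×10^6 Tg N.
The anomaly ΔM(t) = M(t) − M_∞ decays as ΔM₀·e^(−t/τ) with ΔM₀ = 628000 − 1.2271×10^6 = −599100 Tg N.
At t = 2880 yr, e^(−t/τ) = e^(−1.596) = 0.2027, so ΔM = −121500 Tg N and M = 1.2271×10^6 − 121500 = 1.1057×10^6 Tg N.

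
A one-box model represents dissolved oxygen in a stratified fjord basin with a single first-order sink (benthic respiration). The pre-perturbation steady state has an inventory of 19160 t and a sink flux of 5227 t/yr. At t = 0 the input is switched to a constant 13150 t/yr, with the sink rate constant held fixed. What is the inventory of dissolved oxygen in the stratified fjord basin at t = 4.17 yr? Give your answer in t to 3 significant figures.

38900 t

The sink rate constant is k = F₀/M₀ = 5227/19160 = 0.2728 yr⁻¹.
Solving dM/dt = F₁ − kM with M(0) = M₀ gives M(t) = F₁/k + (M₀ − F₁/k)·e^(−kt).
F₁/k = 13150/0.2728 = 48202 t; kt = 0.2728 × 4.17 = 1.138, e^(−kt) = 0.3206.
M(4.17) = 48202 + (19160 − 48202) × 0.3206 = 48202 − 9311 = 38892 t.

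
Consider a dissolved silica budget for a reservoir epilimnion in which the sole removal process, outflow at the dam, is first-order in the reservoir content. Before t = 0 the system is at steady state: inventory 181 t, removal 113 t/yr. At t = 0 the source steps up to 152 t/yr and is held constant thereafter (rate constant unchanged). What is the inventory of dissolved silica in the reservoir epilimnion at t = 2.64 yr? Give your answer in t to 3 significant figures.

τ = M₀/F₀ = 181/113 = 1.602 yr; rate constant k = 1/τ.
New steady state M_∞ = F₁/k = F₁·τ = 152 × 1.602 = 243.47 t.
M(t) = M_∞ + (M₀ − M_∞)·e^(−t/τ); t/τ = 2.64/1.602 = 1.648, so e^(−t/τ) = 0.1924.
M(t) = 243.47 − 62.47 × 0.1924 = 231.45 t.

231 t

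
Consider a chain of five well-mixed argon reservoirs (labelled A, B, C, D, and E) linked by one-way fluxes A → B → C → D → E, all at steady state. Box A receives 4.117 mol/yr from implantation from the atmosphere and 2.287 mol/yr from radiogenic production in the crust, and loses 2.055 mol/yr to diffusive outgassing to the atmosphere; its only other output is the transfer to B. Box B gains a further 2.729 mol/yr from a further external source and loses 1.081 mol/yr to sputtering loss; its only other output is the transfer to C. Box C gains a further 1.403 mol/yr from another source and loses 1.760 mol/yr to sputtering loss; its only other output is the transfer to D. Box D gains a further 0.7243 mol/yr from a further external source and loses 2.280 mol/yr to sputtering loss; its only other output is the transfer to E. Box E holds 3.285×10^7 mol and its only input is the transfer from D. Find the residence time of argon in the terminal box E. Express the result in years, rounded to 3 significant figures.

8.04×10^6 yr

Box A: F(A→B) = (4.117 + 2.287) − 2.055 = 4.3490 mol/yr.
Box B: F(B→C) = (4.3490 + 2.729) − 1.081 = 5.9970 mol/yr.
Box C: F(C→D) = (5.9970 + 1.403) − 1.760 = 5.6400 mol/yr.
Box D: F(D→E) = (5.6400 + 0.7243) − 2.280 = 4.0843 mol/yr.
Box E throughput = its input = 4.0843 mol/yr; τ = 3.285×10^7 / 4.0843 = 8.043×10^6 yr.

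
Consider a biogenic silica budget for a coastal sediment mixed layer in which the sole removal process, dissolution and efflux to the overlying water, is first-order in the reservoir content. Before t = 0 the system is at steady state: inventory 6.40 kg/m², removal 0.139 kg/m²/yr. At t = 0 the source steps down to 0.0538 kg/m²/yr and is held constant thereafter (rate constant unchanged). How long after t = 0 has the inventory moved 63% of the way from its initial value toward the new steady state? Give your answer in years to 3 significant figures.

45.8 yr

τ = M₀/F₀ = 6.40/0.139 = 46.04 yr.
The remaining gap fraction is e^(−t/τ); 63% covered ⇒ e^(−t/τ) = 0.370.
t = −τ ln(0.370) = 46.04 × 0.9943 = 45.78 yr.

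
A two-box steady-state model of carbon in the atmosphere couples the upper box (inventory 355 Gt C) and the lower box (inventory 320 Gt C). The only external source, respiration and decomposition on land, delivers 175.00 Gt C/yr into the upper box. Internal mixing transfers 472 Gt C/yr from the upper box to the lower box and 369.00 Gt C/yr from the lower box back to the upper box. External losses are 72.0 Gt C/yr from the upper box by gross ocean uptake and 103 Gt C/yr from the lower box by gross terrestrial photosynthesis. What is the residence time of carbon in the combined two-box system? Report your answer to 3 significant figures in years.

3.86 yr

Residence time in the combined system uses the total inventory and the total *external* removal — internal exchanges between the two boxes cancel.
M_total = 355 + 320 = 675.00 Gt C.
ΣF_external_out = 72.0 + 103 = 175.00 Gt C/yr.
τ = M_total / ΣF_ext = 675.00 / 175.00 = 3.857 yr.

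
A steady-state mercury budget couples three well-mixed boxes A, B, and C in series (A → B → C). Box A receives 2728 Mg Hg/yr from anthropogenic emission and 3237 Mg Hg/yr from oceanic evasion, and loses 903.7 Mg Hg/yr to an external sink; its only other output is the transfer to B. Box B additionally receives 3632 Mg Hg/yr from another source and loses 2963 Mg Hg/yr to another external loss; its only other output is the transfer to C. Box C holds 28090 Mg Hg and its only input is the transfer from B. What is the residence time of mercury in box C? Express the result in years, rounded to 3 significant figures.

4.90 yr

Box A: F(A→B) = (2728 + 3237) − 903.7 = 5061.3 Mg Hg/yr.
Box B: F(B→C) = (5061.3 + 3632) − 2963 = 5730.3 Mg Hg/yr.
Box C throughput = its input = 5730.3 Mg Hg/yr; τ = 28090 / 5730.3 = 4.902 yr.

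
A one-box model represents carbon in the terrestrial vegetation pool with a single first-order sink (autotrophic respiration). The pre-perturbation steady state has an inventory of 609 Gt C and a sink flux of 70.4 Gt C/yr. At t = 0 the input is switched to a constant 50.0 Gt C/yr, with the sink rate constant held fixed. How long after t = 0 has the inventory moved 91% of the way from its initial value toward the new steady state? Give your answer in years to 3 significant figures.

τ = M₀/F₀ = 609/70.4 = 8.651 yr.
The remaining gap fraction is e^(−t/τ); 91% covered ⇒ e^(−t/τ) = 0.0900.
t = −τ ln(0.0900) = 8.651 × 2.408 = 20.83 yr.

20.8 yr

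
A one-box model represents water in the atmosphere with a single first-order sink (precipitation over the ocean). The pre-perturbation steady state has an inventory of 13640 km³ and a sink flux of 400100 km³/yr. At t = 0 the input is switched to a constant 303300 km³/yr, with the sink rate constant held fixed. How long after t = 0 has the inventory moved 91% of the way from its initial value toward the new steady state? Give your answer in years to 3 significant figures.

0.0821 yr

τ = M₀/F₀ = 13640/400100 = 0.03409 yr.
The remaining gap fraction is e^(−t/τ); 91% covered ⇒ e^(−t/τ) = 0.0900.
t = −τ ln(0.0900) = 0.03409 × 2.408 = 0.08209 yr.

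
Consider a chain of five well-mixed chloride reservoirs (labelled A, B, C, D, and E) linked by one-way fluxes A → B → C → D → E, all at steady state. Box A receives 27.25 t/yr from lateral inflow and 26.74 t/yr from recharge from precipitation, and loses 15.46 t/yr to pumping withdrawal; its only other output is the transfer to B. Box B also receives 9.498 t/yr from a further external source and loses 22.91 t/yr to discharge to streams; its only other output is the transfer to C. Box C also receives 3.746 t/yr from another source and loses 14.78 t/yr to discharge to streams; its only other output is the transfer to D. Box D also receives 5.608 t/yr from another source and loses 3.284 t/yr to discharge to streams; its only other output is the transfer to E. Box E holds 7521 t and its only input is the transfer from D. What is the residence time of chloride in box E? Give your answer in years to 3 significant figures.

Box A: F(A→B) = (27.25 + 26.74) − 15.46 = 38.530 t/yr.
Box B: F(B→C) = (38.530 + 9.498) − 22.91 = 25.118 t/yr.
Box C: F(C→D) = (25.118 + 3.746) − 14.78 = 14.084 t/yr.
Box D: F(D→E) = (14.084 + 5.608) − 3.284 = 16.408 t/yr.
Box E throughput = its input = 16.408 t/yr; τ = 7521 / 16.408 = 458.4 yr.

458 yr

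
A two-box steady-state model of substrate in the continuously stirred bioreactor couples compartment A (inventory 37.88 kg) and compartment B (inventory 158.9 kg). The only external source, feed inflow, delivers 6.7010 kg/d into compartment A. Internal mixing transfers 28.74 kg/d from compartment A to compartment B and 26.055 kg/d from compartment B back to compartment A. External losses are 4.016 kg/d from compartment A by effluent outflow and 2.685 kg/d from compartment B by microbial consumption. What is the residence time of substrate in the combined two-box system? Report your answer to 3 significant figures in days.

For the system as a whole, the A↔B exchange is internal and contributes nothing to the throughput; only the external sinks remove mass.
M_total = 37.88 + 158.9 = 196.78 kg.
ΣF_external_out = 4.016 + 2.685 = 6.7010 kg/d.
τ = M_total / ΣF_ext = 196.78 / 6.7010 = 29.37 d.

29.4 d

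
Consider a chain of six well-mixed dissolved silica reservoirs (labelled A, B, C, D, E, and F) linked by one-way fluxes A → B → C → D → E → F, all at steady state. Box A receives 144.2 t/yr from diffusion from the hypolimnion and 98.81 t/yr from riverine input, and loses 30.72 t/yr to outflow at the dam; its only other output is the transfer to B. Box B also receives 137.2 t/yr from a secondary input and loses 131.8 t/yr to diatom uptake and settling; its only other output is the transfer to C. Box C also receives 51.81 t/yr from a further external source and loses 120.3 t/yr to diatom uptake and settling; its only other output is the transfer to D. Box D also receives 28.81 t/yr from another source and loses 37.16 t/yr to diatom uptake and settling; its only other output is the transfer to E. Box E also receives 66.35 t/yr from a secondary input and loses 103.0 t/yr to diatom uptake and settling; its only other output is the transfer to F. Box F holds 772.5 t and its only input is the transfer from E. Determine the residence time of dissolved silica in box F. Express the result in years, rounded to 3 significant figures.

Box A: F(A→B) = (144.2 + 98.81) − 30.72 = 212.29 t/yr.
Box B: F(B→C) = (212.29 + 137.2) − 131.8 = 217.69 t/yr.
Box C: F(C→D) = (217.69 + 51.81) − 120.3 = 149.20 t/yr.
Box D: F(D→E) = (149.20 + 28.81) − 37.16 = 140.85 t/yr.
Box E: F(E→F) = (140.85 + 66.35) − 103.0 = 104.20 t/yr.
Box F throughput = its input = 104.20 t/yr; τ = 772.5 / 104.20 = 7.414 yr.

7.41 yr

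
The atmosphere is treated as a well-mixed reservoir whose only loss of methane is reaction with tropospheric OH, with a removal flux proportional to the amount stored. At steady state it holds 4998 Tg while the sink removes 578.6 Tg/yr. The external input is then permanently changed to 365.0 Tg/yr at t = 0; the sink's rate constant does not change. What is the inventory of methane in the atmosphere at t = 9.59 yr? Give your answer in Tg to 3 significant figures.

3760 Tg

The sink rate constant is k = F₀/M₀ = 578.6/4998 = 0.1158 yr⁻¹.
Solving dM/dt = F₁ − kM with M(0) = M₀ gives M(t) = F₁/k + (M₀ − F₁/k)·e^(−kt).
F₁/k = 365.0/0.1158 = 3152.9 Tg; kt = 0.1158 × 9.59 = 1.110, e^(−kt) = 0.3295.
M(9.59) = 3152.9 + (4998 − 3152.9) × 0.3295 = 3152.9 + 607.9 = 3760.9 Tg.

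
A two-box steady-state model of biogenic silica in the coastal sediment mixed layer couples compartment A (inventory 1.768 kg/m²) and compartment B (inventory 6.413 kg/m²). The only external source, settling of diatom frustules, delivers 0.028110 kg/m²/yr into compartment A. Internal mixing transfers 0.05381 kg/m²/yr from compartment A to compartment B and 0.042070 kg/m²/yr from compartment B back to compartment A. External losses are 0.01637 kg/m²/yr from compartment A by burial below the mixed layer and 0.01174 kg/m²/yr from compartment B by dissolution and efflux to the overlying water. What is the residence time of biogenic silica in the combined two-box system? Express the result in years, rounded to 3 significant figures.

291 yr

Residence time in the combined system uses the total inventory and the total *external* removal — internal exchanges between the two boxes cancel.
M_total = 1.768 + 6.413 = 8.1810 kg/m².
ΣF_external_out = 0.01637 + 0.01174 = 0.028110 kg/m²/yr.
τ = M_total / ΣF_ext = 8.1810 / 0.028110 = 291.0 yr.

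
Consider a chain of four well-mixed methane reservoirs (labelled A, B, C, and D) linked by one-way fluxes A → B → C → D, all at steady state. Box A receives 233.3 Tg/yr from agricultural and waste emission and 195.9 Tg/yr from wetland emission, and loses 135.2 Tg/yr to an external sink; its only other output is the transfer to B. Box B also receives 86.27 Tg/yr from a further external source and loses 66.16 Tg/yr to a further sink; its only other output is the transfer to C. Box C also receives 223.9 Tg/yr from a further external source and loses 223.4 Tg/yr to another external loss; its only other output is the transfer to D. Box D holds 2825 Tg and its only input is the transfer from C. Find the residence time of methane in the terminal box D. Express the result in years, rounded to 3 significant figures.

8.98 yr

Box A: F(A→B) = (233.3 + 195.9) − 135.2 = 294.00 Tg/yr.
Box B: F(B→C) = (294.00 + 86.27) − 66.16 = 314.11 Tg/yr.
Box C: F(C→D) = (314.11 + 223.9) − 223.4 = 314.61 Tg/yr.
Box D throughput = its input = 314.61 Tg/yr; τ = 2825 / 314.61 = 8.979 yr.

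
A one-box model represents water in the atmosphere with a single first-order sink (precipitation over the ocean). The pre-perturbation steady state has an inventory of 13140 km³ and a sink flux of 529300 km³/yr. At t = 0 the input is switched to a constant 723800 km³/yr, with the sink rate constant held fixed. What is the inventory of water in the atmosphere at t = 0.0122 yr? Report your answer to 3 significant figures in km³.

τ = M₀/F₀ = 13140/529300 = 0.02483 yr; rate constant k = 1/τ.
New steady state M_∞ = F₁/k = F₁·τ = 723800 × 0.02483 = 17969 km³.
M(t) = M_∞ + (M₀ − M_∞)·e^(−t/τ); t/τ = 0.0122/0.02483 = 0.4914, so e^(−t/τ) = 0.6117.
M(t) = 17969 − 4829 × 0.6117 = 15015 km³.

15000 km³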